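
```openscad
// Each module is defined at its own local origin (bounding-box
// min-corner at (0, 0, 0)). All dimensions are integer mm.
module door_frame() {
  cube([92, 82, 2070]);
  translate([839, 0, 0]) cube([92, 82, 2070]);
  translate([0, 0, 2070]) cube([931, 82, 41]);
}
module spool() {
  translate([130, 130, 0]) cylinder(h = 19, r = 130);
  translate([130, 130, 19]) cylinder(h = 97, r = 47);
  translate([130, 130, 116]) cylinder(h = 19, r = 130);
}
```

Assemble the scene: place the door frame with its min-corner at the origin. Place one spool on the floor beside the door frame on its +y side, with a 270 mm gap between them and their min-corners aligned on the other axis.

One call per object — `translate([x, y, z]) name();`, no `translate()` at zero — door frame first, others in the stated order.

door_frame();
translate([0, 352, 0]) spool();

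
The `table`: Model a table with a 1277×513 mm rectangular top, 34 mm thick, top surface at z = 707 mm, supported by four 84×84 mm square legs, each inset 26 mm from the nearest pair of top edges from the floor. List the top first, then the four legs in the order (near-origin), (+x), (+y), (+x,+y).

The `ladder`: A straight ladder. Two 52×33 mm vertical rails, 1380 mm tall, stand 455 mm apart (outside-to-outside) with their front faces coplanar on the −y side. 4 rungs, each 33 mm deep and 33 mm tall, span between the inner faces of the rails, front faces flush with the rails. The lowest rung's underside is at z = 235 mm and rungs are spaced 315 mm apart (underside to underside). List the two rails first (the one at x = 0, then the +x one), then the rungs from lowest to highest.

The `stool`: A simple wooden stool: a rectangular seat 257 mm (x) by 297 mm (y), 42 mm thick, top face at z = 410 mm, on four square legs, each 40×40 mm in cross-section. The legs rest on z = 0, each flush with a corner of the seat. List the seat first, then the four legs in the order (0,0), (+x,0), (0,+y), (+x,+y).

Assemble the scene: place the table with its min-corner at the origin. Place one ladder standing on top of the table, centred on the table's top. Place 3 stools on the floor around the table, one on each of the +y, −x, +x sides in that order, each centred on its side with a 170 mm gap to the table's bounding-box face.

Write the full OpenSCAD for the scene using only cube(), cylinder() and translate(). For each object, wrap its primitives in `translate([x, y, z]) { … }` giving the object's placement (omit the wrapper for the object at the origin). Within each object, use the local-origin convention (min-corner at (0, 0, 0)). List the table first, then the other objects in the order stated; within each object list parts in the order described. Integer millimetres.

translate([0, 0, 673]) cube([1277, 513, 34]);
translate([26, 26, 0]) cube([84, 84, 673]);
translate([1167, 26, 0]) cube([84, 84, 673]);
translate([26, 403, 0]) cube([84, 84, 673]);
translate([1167, 403, 0]) cube([84, 84, 673]);
translate([411, 240, 707]) {
  cube([52, 33, 1380]);
  translate([403, 0, 0]) cube([52, 33, 1380]);
  translate([52, 0, 235]) cube([351, 33, 33]);
  translate([52, 0, 550]) cube([351, 33, 33]);
  translate([52, 0, 865]) cube([351, 33, 33]);
  translate([52, 0, 1180]) cube([351, 33, 33]);
}
translate([510, 683, 0]) {
  translate([0, 0, 368]) cube([257, 297, 42]);
  cube([40, 40, 368]);
  translate([217, 0, 0]) cube([40, 40, 368]);
  translate([0, 257, 0]) cube([40, 40, 368]);
  translate([217, 257, 0]) cube([40, 40, 368]);
}
translate([-427, 108, 0]) {
  translate([0, 0, 368]) cube([257, 297, 42]);
  cube([40, 40, 368]);
  translate([217, 0, 0]) cube([40, 40, 368]);
  translate([0, 257, 0]) cube([40, 40, 368]);
  translate([217, 257, 0]) cube([40, 40, 368]);
}
translate([1447, 108, 0]) {
  translate([0, 0, 368]) cube([257, 297, 42]);
  cube([40, 40, 368]);
  translate([217, 0, 0]) cube([40, 40, 368]);
  translate([0, 257, 0]) cube([40, 40, 368]);
  translate([217, 257, 0]) cube([40, 40, 368]);
}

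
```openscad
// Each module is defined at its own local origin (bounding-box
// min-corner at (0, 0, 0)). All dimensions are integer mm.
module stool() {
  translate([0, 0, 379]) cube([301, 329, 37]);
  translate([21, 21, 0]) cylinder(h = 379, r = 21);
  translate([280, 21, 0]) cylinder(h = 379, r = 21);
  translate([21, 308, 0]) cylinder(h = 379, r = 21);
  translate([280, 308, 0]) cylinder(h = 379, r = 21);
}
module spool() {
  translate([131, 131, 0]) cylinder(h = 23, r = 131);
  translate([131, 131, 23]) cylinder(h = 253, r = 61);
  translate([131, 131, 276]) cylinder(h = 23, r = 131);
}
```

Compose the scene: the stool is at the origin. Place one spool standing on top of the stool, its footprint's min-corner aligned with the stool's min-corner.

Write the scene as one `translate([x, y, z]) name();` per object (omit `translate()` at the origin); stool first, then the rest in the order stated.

stool();
translate([0, 0, 416]) spool();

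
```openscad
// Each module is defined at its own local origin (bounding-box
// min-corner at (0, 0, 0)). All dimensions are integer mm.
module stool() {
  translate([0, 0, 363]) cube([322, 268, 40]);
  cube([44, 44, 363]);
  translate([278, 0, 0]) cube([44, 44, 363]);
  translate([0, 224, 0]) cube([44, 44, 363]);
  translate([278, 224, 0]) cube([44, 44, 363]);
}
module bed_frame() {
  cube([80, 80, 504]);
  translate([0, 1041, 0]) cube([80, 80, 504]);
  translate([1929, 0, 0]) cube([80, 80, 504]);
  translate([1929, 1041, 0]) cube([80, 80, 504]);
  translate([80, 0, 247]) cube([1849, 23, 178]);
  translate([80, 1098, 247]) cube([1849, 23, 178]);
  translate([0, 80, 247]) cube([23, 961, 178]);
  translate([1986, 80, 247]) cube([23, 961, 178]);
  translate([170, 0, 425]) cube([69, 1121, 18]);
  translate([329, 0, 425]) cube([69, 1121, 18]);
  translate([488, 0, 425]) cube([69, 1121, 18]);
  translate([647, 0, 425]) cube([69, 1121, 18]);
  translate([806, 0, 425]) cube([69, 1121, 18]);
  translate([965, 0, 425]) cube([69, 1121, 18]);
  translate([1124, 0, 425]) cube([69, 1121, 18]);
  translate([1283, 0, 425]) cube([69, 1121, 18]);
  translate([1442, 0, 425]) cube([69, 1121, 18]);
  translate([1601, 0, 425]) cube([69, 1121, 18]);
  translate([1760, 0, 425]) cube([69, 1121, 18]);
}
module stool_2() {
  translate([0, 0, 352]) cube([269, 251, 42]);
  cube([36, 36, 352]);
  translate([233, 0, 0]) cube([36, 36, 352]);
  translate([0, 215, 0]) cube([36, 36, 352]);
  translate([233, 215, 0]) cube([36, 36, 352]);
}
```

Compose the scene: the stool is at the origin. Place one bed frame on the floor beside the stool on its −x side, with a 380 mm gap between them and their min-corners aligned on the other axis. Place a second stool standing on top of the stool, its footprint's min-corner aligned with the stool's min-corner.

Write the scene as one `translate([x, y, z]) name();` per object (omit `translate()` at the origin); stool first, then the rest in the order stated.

stool();
translate([-2389, 0, 0]) bed_frame();
translate([0, 0, 403]) stool_2();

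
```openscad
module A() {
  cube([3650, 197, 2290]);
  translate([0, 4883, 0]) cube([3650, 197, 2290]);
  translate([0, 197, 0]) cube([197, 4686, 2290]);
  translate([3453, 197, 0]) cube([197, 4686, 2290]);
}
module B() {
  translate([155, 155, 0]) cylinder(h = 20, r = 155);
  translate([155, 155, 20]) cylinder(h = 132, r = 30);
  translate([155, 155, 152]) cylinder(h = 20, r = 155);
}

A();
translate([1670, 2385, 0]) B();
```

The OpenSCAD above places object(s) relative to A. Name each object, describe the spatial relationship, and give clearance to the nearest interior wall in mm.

A is a house frame. B is a spool. The spool sits inside the house frame, centred. The clearance to the nearest interior wall is 1473 mm.

Clearances: x = 1473, y = 2188; minimum 1473 mm.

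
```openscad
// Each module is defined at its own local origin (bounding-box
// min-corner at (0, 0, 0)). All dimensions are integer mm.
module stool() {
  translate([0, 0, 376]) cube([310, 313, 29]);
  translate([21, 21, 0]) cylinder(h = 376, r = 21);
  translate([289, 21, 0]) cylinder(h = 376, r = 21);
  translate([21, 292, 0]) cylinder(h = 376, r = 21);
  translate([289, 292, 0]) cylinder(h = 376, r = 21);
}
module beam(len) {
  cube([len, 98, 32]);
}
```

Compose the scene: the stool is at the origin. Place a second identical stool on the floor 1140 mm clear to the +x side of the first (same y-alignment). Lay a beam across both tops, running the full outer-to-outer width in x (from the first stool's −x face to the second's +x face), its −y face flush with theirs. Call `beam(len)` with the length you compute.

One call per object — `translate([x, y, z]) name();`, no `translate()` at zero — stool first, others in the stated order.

stool();
translate([1450, 0, 0]) stool();
translate([0, 0, 405]) beam(1760);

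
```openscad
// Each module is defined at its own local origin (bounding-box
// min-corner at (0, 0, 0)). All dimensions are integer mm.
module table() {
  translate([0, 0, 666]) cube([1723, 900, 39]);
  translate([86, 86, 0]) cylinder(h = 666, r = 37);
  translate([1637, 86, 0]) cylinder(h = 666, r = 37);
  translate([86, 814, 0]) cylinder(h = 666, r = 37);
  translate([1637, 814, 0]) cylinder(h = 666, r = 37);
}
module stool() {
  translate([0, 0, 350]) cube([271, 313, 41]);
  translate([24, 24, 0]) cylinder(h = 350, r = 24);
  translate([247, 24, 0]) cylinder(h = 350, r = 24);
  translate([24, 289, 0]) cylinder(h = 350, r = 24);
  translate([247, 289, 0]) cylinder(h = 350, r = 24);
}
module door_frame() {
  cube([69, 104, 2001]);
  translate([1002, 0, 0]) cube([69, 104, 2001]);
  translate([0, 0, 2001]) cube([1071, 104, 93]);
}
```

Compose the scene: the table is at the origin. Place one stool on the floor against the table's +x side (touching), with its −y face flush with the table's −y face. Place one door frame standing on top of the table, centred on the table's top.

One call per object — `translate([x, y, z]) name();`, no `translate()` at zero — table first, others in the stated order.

table();
translate([1723, 0, 0]) stool();
translate([326, 398, 705]) door_frame();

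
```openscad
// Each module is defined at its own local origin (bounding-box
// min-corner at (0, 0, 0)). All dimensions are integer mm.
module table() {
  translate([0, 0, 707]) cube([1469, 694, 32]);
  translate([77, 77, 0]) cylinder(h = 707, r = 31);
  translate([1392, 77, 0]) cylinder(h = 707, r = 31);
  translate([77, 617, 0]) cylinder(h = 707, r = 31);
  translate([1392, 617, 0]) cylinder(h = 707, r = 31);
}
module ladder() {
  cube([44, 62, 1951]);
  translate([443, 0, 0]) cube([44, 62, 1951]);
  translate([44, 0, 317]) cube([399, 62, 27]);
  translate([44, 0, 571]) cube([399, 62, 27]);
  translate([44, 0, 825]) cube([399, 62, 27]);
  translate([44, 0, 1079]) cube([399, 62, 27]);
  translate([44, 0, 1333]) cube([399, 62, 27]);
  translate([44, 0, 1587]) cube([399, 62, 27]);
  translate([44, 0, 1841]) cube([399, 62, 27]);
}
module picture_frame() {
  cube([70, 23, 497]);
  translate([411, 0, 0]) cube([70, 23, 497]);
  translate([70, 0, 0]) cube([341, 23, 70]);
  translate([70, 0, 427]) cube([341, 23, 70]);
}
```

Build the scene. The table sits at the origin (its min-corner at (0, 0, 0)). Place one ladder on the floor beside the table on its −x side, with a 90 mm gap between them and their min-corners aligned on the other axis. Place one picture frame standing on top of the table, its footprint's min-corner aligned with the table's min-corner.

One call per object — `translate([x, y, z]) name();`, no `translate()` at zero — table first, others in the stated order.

table();
translate([-577, 0, 0]) ladder();
translate([0, 0, 739]) picture_frame();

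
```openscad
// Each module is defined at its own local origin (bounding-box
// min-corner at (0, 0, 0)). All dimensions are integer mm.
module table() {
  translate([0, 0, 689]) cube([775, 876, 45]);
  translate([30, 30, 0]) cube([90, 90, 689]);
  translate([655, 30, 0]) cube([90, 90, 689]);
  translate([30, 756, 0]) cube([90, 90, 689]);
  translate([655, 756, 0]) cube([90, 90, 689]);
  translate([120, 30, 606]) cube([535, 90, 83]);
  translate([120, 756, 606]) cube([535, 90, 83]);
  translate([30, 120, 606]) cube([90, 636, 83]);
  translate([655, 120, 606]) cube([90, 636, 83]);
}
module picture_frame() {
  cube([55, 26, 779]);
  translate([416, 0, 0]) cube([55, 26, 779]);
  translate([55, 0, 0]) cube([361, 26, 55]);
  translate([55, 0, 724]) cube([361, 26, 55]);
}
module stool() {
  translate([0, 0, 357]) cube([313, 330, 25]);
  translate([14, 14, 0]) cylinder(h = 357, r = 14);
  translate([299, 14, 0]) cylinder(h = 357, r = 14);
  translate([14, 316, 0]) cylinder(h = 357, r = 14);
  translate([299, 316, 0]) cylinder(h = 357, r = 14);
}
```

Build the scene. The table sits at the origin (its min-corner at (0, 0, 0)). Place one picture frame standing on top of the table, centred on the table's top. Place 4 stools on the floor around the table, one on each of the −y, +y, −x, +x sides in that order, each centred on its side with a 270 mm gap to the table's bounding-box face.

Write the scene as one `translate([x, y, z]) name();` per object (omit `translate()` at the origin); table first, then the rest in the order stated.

table();
translate([152, 425, 734]) picture_frame();
translate([231, -600, 0]) stool();
translate([231, 1146, 0]) stool();
translate([-583, 273, 0]) stool();
translate([1045, 273, 0]) stool();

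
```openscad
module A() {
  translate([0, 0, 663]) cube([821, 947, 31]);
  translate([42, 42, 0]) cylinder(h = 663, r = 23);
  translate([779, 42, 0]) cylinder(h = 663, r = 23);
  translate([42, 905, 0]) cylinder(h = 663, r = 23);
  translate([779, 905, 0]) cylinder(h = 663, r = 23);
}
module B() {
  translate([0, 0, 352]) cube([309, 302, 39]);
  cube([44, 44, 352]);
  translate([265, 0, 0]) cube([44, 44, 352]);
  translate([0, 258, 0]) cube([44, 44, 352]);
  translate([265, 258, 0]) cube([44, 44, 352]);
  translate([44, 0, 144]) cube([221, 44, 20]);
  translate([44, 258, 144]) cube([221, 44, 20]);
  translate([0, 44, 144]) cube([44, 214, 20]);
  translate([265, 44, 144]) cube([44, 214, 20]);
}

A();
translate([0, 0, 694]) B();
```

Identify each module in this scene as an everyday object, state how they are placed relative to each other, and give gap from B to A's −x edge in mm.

A is a table. B is a stool. The stool is on top of the table. The gap from the stool to the table's −x edge is 0 mm.

The stool's min-x is at 0; the table's min-x is 0; gap = 0 mm.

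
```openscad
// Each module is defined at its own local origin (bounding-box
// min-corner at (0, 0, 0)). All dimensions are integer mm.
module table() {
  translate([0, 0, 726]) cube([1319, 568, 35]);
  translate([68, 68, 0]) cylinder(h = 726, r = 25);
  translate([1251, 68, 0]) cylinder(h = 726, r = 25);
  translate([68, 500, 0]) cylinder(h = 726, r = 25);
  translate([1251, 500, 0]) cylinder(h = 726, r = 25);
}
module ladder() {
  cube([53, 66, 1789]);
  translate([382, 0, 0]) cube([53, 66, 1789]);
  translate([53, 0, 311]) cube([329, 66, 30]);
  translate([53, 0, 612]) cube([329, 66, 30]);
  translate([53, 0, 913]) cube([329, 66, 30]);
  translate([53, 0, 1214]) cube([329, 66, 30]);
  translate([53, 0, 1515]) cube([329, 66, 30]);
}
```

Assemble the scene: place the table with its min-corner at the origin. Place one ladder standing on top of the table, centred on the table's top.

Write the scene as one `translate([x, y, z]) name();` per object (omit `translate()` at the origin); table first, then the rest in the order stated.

table();
translate([442, 251, 761]) ladder();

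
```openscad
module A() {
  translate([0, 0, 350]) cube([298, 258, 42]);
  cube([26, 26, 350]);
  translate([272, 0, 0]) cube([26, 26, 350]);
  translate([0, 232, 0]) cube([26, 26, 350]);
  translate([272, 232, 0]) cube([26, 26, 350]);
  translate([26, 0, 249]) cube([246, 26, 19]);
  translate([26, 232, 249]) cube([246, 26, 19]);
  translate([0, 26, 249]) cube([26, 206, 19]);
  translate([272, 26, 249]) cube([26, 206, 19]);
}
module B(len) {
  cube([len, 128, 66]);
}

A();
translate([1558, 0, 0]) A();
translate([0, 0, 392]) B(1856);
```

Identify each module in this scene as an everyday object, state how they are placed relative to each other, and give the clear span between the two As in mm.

Second stool starts at x = 1558; first ends at x = 298; clear span = 1558 − 298 = 1260 mm.

A is a stool. B is a beam. A beam spans the tops of two stools. The clear span between the two stools is 1260 mm.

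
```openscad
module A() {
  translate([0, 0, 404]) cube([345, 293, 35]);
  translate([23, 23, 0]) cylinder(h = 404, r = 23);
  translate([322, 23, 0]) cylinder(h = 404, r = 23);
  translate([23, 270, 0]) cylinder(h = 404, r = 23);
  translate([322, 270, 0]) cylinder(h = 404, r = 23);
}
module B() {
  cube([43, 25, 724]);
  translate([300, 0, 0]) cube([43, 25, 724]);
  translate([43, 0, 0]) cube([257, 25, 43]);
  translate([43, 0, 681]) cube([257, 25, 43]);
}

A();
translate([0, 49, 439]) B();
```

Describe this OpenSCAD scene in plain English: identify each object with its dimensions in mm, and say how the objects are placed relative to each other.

A is a four-legged stool. The seat is 345×293 mm, 35 mm thick, top at z = 439 mm. It stands on four round legs, each 46 mm in diameter, from z = 0 to the seat underside, each leg's axis is inset half a diameter from the nearest pair of seat edges (so the leg's bounding box is flush with the corner).

B is a rectangular picture frame lying in the x–z plane (depth along y). The opening is 257 mm wide (x) by 638 mm tall (z), surrounded by a border 43 mm wide on all four sides. The frame is 25 mm deep and is made of two full-height vertical stiles with two horizontal rails fitted between them.

The picture frame is on top of the stool.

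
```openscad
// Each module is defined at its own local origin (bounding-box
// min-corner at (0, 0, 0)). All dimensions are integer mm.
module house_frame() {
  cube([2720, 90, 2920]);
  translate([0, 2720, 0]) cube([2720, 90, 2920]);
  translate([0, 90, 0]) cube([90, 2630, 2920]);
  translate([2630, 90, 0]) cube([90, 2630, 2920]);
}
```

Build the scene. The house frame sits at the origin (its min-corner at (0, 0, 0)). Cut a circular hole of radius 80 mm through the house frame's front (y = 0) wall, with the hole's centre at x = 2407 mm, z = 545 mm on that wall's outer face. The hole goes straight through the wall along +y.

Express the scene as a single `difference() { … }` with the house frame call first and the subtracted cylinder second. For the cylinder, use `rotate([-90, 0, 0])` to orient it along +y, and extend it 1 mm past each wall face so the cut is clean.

difference() {
  house_frame();
  translate([2407, -1, 545]) rotate([-90, 0, 0]) cylinder(h = 92, r = 80);
}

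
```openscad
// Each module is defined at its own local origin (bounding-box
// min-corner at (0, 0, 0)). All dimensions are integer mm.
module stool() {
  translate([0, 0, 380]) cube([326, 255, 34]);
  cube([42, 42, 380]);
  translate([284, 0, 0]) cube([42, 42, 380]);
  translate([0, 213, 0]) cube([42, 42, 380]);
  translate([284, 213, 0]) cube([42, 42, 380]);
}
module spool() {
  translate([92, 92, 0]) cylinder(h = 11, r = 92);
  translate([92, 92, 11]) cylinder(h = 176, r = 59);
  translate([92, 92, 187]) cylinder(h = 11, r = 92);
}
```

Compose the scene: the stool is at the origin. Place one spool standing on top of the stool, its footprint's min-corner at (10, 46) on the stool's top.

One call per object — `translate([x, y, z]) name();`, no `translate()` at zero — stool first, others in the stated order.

stool();
translate([10, 46, 414]) spool();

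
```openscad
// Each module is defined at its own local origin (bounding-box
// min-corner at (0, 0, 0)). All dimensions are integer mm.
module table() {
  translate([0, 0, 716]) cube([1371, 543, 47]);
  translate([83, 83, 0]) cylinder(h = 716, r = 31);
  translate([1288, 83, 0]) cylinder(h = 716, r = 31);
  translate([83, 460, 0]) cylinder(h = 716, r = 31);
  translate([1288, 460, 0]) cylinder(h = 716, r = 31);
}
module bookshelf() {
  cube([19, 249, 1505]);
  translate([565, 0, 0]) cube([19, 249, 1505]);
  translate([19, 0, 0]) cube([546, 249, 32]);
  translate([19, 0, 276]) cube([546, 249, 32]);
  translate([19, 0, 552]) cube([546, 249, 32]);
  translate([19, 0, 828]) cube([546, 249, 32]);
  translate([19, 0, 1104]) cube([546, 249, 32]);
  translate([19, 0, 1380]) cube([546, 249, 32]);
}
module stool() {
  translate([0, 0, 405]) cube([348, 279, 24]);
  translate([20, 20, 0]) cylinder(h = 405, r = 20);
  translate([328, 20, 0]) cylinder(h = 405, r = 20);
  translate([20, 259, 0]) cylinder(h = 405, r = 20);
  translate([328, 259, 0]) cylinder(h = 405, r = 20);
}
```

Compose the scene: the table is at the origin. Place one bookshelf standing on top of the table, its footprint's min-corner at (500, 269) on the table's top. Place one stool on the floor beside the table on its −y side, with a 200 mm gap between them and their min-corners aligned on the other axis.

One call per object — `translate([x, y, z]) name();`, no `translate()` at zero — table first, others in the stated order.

table();
translate([500, 269, 763]) bookshelf();
translate([0, -479, 0]) stool();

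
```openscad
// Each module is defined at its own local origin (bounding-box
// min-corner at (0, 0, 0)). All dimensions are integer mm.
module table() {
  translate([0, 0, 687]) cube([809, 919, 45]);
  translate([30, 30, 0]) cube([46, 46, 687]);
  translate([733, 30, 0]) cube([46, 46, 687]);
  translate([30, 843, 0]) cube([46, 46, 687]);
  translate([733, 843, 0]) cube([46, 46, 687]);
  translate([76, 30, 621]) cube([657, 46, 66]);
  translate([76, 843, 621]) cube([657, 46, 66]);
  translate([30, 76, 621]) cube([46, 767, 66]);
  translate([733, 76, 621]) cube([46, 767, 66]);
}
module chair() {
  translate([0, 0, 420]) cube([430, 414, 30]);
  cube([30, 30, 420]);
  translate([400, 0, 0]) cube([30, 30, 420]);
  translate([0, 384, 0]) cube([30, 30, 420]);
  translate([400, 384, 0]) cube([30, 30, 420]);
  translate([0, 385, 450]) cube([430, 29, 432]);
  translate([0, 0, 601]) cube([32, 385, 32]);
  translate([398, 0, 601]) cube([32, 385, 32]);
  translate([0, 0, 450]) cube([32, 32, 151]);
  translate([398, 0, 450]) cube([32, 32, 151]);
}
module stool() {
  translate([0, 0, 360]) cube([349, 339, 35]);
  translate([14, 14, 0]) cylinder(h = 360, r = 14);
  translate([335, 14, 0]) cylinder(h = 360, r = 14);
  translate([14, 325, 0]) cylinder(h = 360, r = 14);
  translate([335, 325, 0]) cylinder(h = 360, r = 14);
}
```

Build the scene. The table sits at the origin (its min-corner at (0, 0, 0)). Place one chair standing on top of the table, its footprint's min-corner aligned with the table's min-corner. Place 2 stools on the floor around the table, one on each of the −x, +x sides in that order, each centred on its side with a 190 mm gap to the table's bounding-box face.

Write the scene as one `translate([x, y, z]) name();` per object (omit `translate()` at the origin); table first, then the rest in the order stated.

table();
translate([0, 0, 732]) chair();
translate([-539, 290, 0]) stool();
translate([999, 290, 0]) stool();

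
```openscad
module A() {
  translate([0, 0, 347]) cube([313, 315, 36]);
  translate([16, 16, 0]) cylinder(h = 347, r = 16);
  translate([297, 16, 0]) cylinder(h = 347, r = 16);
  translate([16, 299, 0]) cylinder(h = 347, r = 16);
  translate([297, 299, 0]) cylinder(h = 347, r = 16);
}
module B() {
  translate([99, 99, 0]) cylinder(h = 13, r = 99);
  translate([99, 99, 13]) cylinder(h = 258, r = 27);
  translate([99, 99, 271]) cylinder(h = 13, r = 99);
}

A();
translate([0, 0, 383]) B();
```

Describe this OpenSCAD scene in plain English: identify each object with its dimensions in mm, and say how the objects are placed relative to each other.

A is a four-legged stool. The seat is a 313×315×36 mm slab whose top surface is at z = 383 mm; four round legs, each 32 mm in diameter, run from the floor (z = 0) to the underside of the seat, each leg's axis is inset half a diameter from the nearest pair of seat edges (so the leg's bounding box is flush with the corner).

B is a spool: two coaxial disc flanges of radius 99 mm and thickness 13 mm, joined by a core cylinder of radius 27 mm and height 258 mm. The lower flange rests on z = 0 and the three cylinders share a vertical axis.

The spool is on top of the stool.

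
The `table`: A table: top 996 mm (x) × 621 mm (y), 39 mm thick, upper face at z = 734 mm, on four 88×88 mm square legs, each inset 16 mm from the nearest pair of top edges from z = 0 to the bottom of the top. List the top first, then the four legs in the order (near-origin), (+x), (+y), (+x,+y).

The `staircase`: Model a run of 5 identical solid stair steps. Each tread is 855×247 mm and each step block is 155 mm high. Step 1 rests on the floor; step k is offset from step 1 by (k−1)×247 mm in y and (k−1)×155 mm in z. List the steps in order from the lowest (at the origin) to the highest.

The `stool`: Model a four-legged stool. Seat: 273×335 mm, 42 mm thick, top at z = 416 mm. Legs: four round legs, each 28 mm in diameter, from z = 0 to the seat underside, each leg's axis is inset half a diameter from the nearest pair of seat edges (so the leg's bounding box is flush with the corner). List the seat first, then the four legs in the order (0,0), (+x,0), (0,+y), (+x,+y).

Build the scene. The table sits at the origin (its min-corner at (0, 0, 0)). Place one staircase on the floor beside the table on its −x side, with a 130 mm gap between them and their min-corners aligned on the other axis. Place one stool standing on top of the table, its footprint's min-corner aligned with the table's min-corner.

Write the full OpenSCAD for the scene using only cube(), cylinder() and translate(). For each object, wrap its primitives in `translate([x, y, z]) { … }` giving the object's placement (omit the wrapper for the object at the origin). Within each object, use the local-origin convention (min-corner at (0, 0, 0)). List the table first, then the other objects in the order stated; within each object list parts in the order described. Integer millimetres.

translate([0, 0, 695]) cube([996, 621, 39]);
translate([16, 16, 0]) cube([88, 88, 695]);
translate([892, 16, 0]) cube([88, 88, 695]);
translate([16, 517, 0]) cube([88, 88, 695]);
translate([892, 517, 0]) cube([88, 88, 695]);
translate([-985, 0, 0]) {
  cube([855, 247, 155]);
  translate([0, 247, 155]) cube([855, 247, 155]);
  translate([0, 494, 310]) cube([855, 247, 155]);
  translate([0, 741, 465]) cube([855, 247, 155]);
  translate([0, 988, 620]) cube([855, 247, 155]);
}
translate([0, 0, 734]) {
  translate([0, 0, 374]) cube([273, 335, 42]);
  translate([14, 14, 0]) cylinder(h = 374, r = 14);
  translate([259, 14, 0]) cylinder(h = 374, r = 14);
  translate([14, 321, 0]) cylinder(h = 374, r = 14);
  translate([259, 321, 0]) cylinder(h = 374, r = 14);
}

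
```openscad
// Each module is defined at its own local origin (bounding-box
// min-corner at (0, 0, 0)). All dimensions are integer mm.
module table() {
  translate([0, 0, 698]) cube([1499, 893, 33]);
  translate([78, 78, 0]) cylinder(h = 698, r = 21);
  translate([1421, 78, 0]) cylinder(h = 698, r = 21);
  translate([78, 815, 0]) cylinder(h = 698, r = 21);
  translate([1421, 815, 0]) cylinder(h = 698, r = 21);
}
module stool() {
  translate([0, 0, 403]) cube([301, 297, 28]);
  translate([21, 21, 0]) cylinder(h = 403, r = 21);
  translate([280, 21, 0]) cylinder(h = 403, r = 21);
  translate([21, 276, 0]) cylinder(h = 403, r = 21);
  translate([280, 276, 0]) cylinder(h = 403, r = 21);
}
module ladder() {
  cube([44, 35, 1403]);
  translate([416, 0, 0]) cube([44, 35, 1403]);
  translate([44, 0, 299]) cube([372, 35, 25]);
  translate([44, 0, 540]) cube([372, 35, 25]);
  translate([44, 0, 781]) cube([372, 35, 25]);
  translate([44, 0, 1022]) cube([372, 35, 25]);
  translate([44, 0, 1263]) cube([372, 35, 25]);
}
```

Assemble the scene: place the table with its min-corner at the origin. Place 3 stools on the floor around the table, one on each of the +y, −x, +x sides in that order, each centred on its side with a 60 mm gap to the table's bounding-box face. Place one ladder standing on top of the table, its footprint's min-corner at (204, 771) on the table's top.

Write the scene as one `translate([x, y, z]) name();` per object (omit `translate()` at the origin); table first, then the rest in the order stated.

table();
translate([599, 953, 0]) stool();
translate([-361, 298, 0]) stool();
translate([1559, 298, 0]) stool();
translate([204, 771, 731]) ladder();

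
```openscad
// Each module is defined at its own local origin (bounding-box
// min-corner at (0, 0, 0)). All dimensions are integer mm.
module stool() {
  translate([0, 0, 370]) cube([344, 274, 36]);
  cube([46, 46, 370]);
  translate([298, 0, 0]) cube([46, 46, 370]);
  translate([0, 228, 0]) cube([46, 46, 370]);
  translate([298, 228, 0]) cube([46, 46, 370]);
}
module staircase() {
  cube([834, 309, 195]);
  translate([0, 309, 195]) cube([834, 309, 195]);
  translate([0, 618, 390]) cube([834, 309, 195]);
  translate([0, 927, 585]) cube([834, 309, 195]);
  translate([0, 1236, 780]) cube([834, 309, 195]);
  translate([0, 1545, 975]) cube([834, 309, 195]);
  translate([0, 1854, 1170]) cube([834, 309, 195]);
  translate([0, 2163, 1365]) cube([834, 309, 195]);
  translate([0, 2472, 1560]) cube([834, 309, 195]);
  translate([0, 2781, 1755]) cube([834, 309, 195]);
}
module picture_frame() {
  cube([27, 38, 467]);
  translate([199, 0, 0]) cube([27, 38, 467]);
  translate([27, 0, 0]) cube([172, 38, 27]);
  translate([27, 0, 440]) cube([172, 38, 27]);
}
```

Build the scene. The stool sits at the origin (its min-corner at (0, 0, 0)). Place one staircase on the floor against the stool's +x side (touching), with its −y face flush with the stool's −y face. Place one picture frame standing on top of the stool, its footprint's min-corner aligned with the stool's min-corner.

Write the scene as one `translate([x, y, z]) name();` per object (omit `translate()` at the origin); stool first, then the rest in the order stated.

stool();
translate([344, 0, 0]) staircase();
translate([0, 0, 406]) picture_frame();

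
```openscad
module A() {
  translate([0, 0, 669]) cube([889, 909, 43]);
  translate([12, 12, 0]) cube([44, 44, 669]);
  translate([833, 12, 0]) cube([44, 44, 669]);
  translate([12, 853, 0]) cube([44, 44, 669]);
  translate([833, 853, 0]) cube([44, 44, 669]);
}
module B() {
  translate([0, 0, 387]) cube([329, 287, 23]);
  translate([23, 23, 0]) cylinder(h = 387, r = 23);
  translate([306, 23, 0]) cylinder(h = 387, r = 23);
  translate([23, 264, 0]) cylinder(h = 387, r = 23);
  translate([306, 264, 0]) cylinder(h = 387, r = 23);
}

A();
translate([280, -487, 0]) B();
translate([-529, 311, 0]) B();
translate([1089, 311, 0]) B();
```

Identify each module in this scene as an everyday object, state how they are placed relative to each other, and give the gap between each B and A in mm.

Each stool's nearest face is 200 mm from the table's bounding box.

A is a table. B is a stool. Three stools sit around the table at the −y, −x, +x sides. The gap between each stool and the table is 200 mm.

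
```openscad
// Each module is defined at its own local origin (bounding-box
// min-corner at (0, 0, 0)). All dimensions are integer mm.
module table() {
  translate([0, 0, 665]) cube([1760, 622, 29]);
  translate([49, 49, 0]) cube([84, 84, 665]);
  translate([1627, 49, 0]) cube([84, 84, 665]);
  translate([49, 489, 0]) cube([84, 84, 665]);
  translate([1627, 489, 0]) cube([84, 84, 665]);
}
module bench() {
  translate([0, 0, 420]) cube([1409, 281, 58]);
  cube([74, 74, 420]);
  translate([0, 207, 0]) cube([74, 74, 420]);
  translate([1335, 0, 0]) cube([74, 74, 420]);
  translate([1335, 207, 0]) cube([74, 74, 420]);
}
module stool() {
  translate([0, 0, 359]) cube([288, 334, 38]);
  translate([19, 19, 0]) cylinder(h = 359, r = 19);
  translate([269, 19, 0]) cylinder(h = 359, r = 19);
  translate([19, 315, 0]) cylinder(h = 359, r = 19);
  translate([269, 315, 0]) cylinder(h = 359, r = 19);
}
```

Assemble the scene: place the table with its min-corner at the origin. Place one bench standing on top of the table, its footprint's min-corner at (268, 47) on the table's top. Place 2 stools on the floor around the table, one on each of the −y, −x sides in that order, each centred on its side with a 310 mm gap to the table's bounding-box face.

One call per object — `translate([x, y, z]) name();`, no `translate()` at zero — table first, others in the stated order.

table();
translate([268, 47, 694]) bench();
translate([736, -644, 0]) stool();
translate([-598, 144, 0]) stool();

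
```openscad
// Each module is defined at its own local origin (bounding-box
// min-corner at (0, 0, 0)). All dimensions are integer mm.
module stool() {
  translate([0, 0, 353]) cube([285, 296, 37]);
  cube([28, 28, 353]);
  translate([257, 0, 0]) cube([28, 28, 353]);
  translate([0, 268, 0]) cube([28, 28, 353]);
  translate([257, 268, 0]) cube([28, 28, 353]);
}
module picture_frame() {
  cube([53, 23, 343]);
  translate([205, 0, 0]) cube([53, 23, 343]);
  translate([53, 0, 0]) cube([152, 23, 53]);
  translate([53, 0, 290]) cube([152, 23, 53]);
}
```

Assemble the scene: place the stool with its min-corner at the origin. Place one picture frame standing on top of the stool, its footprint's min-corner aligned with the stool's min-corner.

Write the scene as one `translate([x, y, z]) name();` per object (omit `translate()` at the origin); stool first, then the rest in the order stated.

stool();
translate([0, 0, 390]) picture_frame();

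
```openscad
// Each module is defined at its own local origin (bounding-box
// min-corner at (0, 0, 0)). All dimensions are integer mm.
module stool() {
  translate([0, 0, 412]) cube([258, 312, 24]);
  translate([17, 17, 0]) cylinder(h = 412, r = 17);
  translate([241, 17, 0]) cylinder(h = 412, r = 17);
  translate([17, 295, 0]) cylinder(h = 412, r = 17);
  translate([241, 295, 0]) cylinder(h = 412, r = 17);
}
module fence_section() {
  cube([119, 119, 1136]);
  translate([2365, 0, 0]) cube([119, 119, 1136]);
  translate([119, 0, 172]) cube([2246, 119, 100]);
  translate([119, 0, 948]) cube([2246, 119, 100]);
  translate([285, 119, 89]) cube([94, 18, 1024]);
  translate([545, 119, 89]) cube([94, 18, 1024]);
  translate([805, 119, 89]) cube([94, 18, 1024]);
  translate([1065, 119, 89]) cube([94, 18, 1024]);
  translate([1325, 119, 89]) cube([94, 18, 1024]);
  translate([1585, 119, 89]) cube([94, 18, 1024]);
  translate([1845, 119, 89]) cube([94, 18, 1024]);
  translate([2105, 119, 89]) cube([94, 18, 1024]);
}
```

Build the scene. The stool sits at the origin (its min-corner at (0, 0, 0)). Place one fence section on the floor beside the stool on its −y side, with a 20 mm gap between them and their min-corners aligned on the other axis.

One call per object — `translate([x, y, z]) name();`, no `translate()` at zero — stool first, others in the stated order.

stool();
translate([0, -157, 0]) fence_section();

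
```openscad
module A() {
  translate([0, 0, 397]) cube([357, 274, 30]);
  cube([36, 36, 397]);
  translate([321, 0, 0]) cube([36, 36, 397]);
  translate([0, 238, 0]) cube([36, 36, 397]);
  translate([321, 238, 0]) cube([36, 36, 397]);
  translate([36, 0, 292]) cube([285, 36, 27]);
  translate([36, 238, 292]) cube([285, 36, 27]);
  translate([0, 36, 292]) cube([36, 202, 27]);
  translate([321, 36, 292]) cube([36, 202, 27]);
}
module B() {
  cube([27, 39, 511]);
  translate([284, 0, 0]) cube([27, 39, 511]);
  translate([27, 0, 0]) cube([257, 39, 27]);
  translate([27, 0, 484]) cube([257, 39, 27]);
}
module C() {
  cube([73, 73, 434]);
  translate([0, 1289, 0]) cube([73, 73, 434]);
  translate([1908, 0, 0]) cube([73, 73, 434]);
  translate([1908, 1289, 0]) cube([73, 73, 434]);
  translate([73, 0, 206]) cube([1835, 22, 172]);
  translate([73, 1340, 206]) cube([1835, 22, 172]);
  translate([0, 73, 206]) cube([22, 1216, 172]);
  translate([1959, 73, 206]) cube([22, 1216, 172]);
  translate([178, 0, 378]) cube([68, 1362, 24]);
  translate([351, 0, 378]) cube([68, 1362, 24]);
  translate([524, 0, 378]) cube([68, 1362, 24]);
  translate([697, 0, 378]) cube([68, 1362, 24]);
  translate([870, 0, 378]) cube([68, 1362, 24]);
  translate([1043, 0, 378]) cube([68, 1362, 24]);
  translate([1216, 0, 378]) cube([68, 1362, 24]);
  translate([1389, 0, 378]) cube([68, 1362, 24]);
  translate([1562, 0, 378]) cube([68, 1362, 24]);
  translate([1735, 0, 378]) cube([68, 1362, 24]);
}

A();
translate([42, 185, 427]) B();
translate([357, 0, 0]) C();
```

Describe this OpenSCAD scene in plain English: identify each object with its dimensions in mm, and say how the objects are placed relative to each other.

A is a four-legged stool. The seat is 357×274 mm, 30 mm thick, top at z = 427 mm. It stands on four square legs, each 36×36 mm in cross-section, from z = 0 to the seat underside, each flush with a corner of the seat. Four stretchers, 36 mm wide and 27 mm tall, connect adjacent legs with their undersides at z = 292 mm, each running between the inner faces of the legs it joins and aligned with the legs' outer faces on the other axis.

B is a rectangular picture frame lying in the x–z plane (depth along y). The opening is 257 mm wide (x) by 457 mm tall (z), surrounded by a border 27 mm wide on all four sides. The frame is 39 mm deep and is made of two full-height vertical stiles with two horizontal rails fitted between them.

C is a bed frame 1981 mm long (x) by 1362 mm wide (y). Four 73×73 mm corner posts, 434 mm tall, at the corners of the footprint. Four rails of 22 mm thickness and 172 mm height run between adjacent posts with their undersides at z = 206 mm, their outer faces flush with the outside of the frame (the two x-running rails run between the posts' inner faces; the two y-running rails run between the posts' inner faces). 10 slats, each 68 mm wide (x) and 24 mm thick, lie across the top of the two x-running rails, running the full 1362 mm width of the frame in y; the slats are evenly spaced along x between the inner faces of the end posts with equal gaps (rounded down to the nearest mm) at the −x end and between each pair — any rounding remainder accumulates at the +x end.

The picture frame is on top of the stool. The bed frame is against the stool's +x side, with their −y faces flush.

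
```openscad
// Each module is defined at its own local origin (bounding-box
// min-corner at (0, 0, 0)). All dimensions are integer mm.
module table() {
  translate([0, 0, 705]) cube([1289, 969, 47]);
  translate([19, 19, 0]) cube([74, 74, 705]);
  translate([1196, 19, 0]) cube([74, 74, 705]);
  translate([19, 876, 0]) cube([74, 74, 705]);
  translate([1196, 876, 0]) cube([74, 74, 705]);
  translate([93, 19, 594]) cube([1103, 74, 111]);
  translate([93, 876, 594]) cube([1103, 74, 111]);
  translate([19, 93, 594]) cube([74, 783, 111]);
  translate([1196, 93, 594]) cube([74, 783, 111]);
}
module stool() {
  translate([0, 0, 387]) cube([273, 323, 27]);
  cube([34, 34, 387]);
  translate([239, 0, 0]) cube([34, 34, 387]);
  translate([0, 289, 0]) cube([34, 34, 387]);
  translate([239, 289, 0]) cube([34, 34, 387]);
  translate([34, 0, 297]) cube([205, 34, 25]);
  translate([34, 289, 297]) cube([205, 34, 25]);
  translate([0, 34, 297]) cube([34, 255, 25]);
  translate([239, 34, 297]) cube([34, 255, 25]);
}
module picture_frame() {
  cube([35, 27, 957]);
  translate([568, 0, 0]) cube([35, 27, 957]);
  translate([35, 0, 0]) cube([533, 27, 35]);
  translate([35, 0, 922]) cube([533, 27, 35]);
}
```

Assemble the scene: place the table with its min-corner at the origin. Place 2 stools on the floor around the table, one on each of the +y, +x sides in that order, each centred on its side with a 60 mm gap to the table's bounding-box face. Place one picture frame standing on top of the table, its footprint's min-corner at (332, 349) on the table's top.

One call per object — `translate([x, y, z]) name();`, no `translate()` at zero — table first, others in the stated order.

table();
translate([508, 1029, 0]) stool();
translate([1349, 323, 0]) stool();
translate([332, 349, 752]) picture_frame();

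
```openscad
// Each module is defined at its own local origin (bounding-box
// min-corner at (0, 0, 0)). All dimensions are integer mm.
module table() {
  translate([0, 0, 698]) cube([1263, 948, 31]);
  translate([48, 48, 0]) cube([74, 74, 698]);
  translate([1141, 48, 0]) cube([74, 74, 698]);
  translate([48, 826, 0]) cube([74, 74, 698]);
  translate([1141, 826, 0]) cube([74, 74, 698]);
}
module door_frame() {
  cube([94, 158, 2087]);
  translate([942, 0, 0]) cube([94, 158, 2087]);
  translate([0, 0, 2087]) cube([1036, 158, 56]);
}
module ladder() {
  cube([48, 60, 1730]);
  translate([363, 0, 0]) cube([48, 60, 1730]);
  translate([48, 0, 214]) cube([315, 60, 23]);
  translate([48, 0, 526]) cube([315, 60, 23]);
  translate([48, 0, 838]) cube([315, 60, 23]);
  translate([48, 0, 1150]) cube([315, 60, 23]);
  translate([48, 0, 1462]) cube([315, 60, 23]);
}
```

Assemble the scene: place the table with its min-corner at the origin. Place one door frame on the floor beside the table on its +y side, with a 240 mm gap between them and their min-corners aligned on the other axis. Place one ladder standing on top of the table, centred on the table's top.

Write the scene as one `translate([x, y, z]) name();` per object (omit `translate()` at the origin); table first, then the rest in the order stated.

table();
translate([0, 1188, 0]) door_frame();
translate([426, 444, 729]) ladder();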